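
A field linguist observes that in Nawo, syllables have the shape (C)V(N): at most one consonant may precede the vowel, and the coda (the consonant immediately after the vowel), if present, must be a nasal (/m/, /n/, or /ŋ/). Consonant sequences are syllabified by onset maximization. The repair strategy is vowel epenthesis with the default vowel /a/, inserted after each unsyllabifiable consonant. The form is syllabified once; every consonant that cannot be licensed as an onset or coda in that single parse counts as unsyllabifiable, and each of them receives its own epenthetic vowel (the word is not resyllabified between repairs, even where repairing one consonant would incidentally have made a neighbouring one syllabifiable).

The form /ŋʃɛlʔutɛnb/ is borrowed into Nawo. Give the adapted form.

ŋaʃɛlaʔutɛnba

The consonants /ŋ/, /l/, /b/ cannot be parsed into a legal (C)V(N) syllable (only a nasal (/m/, /n/, or /ŋ/) is licensed in coda position; onsets are limited to one consonant).
Epenthesis after each stranded consonant: /ŋ/ → /ŋa/, /l/ → /la/, /b/ → /ba/.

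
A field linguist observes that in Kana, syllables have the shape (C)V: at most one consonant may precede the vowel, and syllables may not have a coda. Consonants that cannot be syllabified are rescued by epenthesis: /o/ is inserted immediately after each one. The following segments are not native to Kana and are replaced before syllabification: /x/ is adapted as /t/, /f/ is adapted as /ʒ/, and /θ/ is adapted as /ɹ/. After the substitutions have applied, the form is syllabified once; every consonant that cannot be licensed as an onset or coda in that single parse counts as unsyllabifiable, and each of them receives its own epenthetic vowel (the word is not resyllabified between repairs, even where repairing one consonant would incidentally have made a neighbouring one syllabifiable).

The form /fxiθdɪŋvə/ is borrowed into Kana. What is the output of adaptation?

ʒotiɹodɪŋovə

Substitution: /f/ → /ʒ/, /x/ → /t/, /θ/ → /ɹ/, giving /ʒtiɹdɪŋvə/.
The consonants /ʒ/, /ɹ/, /ŋ/ cannot be parsed into a legal (C)V syllable (no codas are permitted; onsets are limited to one consonant).
Inserting the epenthetic vowel yields /ʒ/ → /ʒo/, /ɹ/ → /ɹo/, /ŋ/ → /ŋo/.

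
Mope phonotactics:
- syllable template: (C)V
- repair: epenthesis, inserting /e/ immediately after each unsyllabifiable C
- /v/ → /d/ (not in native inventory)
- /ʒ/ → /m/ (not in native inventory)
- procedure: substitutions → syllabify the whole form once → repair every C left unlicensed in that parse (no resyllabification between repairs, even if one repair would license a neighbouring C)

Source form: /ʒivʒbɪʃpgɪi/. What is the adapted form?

midemebɪʃepegɪi

Substitution: /ʒ/ → /m/, /v/ → /d/, giving /midmbɪʃpgɪi/.
Under (C)V, the unsyllabifiable consonants are /d/, /m/, /ʃ/, /p/ (no codas are permitted; onsets are limited to one consonant).
Each unlicensed consonant becomes the onset of a new syllable: /d/ → /de/, /m/ → /me/, /ʃ/ → /ʃe/, /p/ → /pe/.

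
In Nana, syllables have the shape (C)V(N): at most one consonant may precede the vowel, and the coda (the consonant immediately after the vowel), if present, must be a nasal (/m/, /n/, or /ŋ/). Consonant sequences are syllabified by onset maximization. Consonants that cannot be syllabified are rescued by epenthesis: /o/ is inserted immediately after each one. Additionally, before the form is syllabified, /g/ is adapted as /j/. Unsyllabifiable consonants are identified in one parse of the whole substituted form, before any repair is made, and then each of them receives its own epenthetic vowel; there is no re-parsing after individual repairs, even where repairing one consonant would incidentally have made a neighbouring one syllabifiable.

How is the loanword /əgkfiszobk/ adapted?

əjokofisozoboko

Substitution: /g/ → /j/, giving /əjkfiszobk/.
The consonants /j/, /k/, /s/, /b/, /k/ cannot be parsed into a legal (C)V(N) syllable (only a nasal (/m/, /n/, or /ŋ/) is licensed in coda position; onsets are limited to one consonant).
Inserting the epenthetic vowel yields /j/ → /jo/, /k/ → /ko/, /s/ → /so/, /b/ → /bo/, /k/ → /ko/.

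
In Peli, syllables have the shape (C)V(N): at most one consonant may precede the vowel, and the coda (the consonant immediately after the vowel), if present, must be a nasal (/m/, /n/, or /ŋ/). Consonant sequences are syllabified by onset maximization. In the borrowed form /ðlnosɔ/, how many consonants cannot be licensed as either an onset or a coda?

The consonants /ð/, /l/ cannot be parsed into a legal (C)V(N) syllable (only a nasal (/m/, /n/, or /ŋ/) is licensed in coda position; onsets are limited to one consonant).

2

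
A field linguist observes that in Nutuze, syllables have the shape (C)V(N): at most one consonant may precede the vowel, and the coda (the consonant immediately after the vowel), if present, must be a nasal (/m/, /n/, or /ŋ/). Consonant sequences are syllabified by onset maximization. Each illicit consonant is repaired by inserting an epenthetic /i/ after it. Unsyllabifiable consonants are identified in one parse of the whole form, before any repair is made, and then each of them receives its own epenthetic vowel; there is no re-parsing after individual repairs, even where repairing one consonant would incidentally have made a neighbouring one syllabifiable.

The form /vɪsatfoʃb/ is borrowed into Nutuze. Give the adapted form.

vɪsatifoʃibi

Syllabifying with onset maximization leaves /t/, /ʃ/, /b/ stranded (only a nasal (/m/, /n/, or /ŋ/) is licensed in coda position; onsets are limited to one consonant).
Inserting the epenthetic vowel yields /t/ → /ti/, /ʃ/ → /ʃi/, /b/ → /bi/.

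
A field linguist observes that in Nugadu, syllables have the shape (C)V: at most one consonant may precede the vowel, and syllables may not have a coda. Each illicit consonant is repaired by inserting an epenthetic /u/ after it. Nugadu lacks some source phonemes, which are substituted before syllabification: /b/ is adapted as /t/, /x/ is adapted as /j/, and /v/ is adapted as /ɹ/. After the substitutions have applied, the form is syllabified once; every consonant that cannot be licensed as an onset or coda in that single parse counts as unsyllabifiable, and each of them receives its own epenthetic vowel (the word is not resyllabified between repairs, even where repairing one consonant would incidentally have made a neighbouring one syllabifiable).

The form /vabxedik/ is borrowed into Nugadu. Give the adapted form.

ɹatujediku

Substitution: /v/ → /ɹ/, /b/ → /t/, /x/ → /j/, giving /ɹatjedik/.
Under (C)V, the unsyllabifiable consonants are /t/, /k/ (no codas are permitted; onsets are limited to one consonant).
Inserting the epenthetic vowel yields /t/ → /tu/, /k/ → /ku/.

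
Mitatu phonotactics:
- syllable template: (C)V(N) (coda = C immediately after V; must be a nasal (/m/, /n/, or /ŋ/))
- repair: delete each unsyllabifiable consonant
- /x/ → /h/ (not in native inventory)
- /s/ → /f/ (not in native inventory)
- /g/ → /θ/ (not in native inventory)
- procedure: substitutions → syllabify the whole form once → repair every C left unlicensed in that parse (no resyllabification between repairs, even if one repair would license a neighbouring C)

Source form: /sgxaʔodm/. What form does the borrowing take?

haʔo

Substitution: /s/ → /f/, /g/ → /θ/, /x/ → /h/, giving /fθhaʔodm/.
The consonants /f/, /θ/, /d/, /m/ cannot be parsed into a legal (C)V(N) syllable (only a nasal (/m/, /n/, or /ŋ/) is licensed in coda position; onsets are limited to one consonant).
Deletion applies to /f/, /θ/, /d/, /m/.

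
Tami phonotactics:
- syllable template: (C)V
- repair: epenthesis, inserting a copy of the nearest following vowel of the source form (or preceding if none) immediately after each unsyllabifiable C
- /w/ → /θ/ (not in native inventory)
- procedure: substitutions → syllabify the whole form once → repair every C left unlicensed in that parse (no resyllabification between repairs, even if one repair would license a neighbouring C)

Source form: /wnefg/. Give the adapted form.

Substitution: /w/ → /θ/, giving /θnefg/.
Under (C)V, the unsyllabifiable consonants are /θ/, /f/, /g/ (no codas are permitted; onsets are limited to one consonant).
Epenthesis after each stranded consonant: /θ/ → /θe/, /f/ → /fe/, /g/ → /ge/.

θenefege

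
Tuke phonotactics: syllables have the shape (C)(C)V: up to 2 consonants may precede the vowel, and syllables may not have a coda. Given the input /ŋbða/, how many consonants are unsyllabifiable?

1

Under (C)(C)V, the unsyllabifiable consonants are /ŋ/ (no codas are permitted; onsets may contain at most 2 consonants).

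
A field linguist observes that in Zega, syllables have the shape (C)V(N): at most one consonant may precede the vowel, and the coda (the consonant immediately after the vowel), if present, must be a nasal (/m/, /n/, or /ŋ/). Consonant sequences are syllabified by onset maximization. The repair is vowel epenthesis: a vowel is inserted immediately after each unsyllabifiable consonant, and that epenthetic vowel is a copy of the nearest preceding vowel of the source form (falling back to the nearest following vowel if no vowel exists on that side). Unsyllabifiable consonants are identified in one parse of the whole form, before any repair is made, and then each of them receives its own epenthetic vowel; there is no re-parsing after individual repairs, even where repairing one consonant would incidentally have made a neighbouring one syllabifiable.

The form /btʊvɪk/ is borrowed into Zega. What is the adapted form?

The consonants /b/, /k/ cannot be parsed into a legal (C)V(N) syllable (only a nasal (/m/, /n/, or /ŋ/) is licensed in coda position; onsets are limited to one consonant).
Inserting the epenthetic vowel yields /b/ → /bʊ/, /k/ → /kɪ/.

bʊtʊvɪkɪ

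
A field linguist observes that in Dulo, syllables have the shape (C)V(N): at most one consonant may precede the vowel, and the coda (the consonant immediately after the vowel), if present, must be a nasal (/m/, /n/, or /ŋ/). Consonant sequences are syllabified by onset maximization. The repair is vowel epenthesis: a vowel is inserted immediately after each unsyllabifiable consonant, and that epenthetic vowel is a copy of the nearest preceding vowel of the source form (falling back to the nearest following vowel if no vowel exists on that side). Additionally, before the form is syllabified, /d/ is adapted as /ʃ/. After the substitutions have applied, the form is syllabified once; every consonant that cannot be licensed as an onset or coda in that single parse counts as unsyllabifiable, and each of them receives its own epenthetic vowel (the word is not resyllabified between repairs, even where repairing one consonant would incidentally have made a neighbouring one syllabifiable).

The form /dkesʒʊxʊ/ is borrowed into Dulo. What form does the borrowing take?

ʃekeseʒʊxʊ

Substitution: /d/ → /ʃ/, giving /ʃkesʒʊxʊ/.
Under (C)V(N), the unsyllabifiable consonants are /ʃ/, /s/ (only a nasal (/m/, /n/, or /ŋ/) is licensed in coda position; onsets are limited to one consonant).
Each unlicensed consonant becomes the onset of a new syllable: /ʃ/ → /ʃe/, /s/ → /se/.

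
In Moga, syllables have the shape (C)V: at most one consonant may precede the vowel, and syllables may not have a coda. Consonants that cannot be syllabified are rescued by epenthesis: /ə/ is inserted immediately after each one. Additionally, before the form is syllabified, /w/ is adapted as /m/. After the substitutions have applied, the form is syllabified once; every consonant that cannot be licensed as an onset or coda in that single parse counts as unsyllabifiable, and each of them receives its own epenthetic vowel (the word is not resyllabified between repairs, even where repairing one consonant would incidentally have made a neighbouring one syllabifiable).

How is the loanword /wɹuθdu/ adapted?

məɹuθədu

Substitution: /w/ → /m/, giving /mɹuθdu/.
The consonants /m/, /θ/ cannot be parsed into a legal (C)V syllable (no codas are permitted; onsets are limited to one consonant).
Epenthesis after each stranded consonant: /m/ → /mə/, /θ/ → /θə/.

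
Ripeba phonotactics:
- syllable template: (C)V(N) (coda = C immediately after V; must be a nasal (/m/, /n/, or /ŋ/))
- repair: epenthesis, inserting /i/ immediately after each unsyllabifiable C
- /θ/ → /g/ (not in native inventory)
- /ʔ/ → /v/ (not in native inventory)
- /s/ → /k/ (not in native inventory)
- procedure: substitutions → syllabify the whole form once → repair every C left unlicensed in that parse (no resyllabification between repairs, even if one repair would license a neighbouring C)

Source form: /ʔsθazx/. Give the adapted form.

Substitution: /ʔ/ → /v/, /s/ → /k/, /θ/ → /g/, giving /vkgazx/.
Syllabifying with onset maximization leaves /v/, /k/, /z/, /x/ stranded (only a nasal (/m/, /n/, or /ŋ/) is licensed in coda position; onsets are limited to one consonant).
Inserting the epenthetic vowel yields /v/ → /vi/, /k/ → /ki/, /z/ → /zi/, /x/ → /xi/.

vikigazixi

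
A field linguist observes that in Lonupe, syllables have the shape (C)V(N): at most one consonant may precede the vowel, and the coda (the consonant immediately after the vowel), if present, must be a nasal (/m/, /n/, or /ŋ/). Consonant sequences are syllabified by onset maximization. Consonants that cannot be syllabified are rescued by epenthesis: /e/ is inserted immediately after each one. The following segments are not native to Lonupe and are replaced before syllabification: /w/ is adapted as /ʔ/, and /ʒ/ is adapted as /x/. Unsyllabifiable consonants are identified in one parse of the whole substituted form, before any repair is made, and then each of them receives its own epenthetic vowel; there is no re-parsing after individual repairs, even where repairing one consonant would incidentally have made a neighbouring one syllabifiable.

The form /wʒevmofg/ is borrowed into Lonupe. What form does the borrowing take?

ʔexevemofege

Substitution: /w/ → /ʔ/, /ʒ/ → /x/, giving /ʔxevmofg/.
Under (C)V(N), the unsyllabifiable consonants are /ʔ/, /v/, /f/, /g/ (only a nasal (/m/, /n/, or /ŋ/) is licensed in coda position; onsets are limited to one consonant).
Epenthesis after each stranded consonant: /ʔ/ → /ʔe/, /v/ → /ve/, /f/ → /fe/, /g/ → /ge/.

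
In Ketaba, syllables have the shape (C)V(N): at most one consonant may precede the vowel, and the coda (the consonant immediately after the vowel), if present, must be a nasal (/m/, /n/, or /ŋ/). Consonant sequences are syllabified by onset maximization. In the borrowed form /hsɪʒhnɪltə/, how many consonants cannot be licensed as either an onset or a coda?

4

Syllabifying with onset maximization leaves /h/, /ʒ/, /h/, /l/ stranded (only a nasal (/m/, /n/, or /ŋ/) is licensed in coda position; onsets are limited to one consonant).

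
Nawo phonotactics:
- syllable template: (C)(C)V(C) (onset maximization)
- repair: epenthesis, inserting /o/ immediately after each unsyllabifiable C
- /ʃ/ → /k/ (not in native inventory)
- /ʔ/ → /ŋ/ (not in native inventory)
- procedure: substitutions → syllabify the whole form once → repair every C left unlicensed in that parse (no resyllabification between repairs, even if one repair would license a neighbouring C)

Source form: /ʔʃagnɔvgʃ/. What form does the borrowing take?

Substitution: /ʔ/ → /ŋ/, /ʃ/ → /k/, giving /ŋkagnɔvgk/.
Syllabifying with onset maximization leaves /g/, /k/ stranded (at most one coda consonant is licensed; onsets may contain at most 2 consonants).
Epenthesis after each stranded consonant: /g/ → /go/, /k/ → /ko/.

ŋkagnɔvgoko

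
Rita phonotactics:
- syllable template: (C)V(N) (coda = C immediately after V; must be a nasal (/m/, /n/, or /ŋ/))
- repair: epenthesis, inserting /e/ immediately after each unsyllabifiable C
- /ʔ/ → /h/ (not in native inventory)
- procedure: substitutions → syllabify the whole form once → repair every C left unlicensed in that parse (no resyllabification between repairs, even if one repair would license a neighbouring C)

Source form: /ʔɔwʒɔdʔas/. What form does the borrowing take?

Substitution: /ʔ/ → /h/, giving /hɔwʒɔdhas/.
Under (C)V(N), the unsyllabifiable consonants are /w/, /d/, /s/ (only a nasal (/m/, /n/, or /ŋ/) is licensed in coda position; onsets are limited to one consonant).
Each unlicensed consonant becomes the onset of a new syllable: /w/ → /we/, /d/ → /de/, /s/ → /se/.

hɔweʒɔdehase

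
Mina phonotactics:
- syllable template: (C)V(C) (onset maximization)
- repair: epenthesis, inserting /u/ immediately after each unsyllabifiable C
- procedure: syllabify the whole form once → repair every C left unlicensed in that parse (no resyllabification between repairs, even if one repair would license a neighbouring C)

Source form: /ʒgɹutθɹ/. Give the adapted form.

Under (C)V(C), the unsyllabifiable consonants are /ʒ/, /g/, /θ/, /ɹ/ (at most one coda consonant is licensed; onsets are limited to one consonant).
Each unlicensed consonant becomes the onset of a new syllable: /ʒ/ → /ʒu/, /g/ → /gu/, /θ/ → /θu/, /ɹ/ → /ɹu/.

ʒuguɹutθuɹu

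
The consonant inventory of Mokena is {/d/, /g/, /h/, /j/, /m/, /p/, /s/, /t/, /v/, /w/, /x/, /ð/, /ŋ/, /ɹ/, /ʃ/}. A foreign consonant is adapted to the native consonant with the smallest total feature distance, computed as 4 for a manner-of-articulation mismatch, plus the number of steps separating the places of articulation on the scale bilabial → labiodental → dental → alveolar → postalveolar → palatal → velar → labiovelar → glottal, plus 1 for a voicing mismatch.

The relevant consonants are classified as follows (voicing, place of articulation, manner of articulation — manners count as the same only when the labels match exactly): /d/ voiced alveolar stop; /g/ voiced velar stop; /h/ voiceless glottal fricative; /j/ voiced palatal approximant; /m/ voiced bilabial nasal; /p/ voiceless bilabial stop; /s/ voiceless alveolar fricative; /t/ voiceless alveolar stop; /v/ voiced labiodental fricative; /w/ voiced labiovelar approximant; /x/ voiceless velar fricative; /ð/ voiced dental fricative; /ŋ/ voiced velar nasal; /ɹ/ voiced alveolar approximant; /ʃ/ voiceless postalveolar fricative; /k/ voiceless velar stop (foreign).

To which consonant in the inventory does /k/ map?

g

/g/ is closest: same manner (stop), place distance 0 (velar→velar), voicing differs (+1); total 1. Next closest is /t/ at distance 3.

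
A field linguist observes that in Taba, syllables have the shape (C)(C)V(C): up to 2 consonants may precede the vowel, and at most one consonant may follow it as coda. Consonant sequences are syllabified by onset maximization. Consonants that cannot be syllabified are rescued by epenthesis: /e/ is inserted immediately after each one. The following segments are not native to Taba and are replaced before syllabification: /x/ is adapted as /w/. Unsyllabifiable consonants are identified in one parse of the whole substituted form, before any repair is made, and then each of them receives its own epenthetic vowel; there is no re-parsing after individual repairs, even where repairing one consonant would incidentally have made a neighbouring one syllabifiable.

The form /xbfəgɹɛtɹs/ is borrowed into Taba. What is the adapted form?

Substitution: /x/ → /w/, giving /wbfəgɹɛtɹs/.
Syllabifying with onset maximization leaves /w/, /ɹ/, /s/ stranded (at most one coda consonant is licensed; onsets may contain at most 2 consonants).
Inserting the epenthetic vowel yields /w/ → /we/, /ɹ/ → /ɹe/, /s/ → /se/.

webfəgɹɛtɹese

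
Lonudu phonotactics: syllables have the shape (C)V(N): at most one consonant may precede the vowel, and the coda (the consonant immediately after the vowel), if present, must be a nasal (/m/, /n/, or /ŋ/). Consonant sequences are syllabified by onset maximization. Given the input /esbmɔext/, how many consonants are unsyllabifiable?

4

Syllabifying with onset maximization leaves /s/, /b/, /x/, /t/ stranded (only a nasal (/m/, /n/, or /ŋ/) is licensed in coda position; onsets are limited to one consonant).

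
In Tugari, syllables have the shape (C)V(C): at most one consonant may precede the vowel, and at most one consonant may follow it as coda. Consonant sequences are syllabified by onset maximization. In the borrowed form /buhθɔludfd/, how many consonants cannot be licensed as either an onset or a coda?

Syllabifying with onset maximization leaves /f/, /d/ stranded (at most one coda consonant is licensed; onsets are limited to one consonant).

2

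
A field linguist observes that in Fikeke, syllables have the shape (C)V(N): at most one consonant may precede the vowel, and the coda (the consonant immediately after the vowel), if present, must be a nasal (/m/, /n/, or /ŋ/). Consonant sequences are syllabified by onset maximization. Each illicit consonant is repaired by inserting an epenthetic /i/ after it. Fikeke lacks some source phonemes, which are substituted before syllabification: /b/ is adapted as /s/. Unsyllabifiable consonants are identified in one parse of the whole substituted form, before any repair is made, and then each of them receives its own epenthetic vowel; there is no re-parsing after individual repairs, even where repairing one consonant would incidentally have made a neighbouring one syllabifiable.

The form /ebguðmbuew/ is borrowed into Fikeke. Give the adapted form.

esiguðimisuewi

Substitution: /b/ → /s/, giving /esguðmsuew/.
The consonants /s/, /ð/, /m/, /w/ cannot be parsed into a legal (C)V(N) syllable (only a nasal (/m/, /n/, or /ŋ/) is licensed in coda position; onsets are limited to one consonant).
Inserting the epenthetic vowel yields /s/ → /si/, /ð/ → /ði/, /m/ → /mi/, /w/ → /wi/.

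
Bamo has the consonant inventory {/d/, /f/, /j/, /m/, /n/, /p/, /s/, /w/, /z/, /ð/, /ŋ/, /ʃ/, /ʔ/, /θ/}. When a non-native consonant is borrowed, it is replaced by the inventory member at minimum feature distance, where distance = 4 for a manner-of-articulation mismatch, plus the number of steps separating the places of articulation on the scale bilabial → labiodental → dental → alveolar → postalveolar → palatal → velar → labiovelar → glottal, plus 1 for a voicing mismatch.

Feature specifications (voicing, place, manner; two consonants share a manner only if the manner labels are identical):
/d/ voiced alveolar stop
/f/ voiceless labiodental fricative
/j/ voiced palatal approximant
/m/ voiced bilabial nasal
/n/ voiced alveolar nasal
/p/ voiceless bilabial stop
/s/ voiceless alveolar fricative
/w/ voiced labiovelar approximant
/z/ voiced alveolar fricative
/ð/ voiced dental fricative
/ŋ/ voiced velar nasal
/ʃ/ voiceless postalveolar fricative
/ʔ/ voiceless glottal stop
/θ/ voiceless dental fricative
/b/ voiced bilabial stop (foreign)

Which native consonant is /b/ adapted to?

/p/ is closest: same manner (stop), place distance 0 (bilabial→bilabial), voicing differs (+1); total 1. Next closest is /d/ at distance 3.

p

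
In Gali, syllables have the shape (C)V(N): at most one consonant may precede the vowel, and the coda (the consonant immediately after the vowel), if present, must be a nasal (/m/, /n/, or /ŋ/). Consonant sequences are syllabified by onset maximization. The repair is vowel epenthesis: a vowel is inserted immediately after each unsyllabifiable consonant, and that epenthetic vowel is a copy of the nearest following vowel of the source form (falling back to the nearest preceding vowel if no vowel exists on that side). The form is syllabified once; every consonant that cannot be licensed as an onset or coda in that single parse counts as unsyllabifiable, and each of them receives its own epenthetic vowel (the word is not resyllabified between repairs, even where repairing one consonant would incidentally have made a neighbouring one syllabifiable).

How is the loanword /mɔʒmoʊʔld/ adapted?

Syllabifying with onset maximization leaves /ʒ/, /ʔ/, /l/, /d/ stranded (only a nasal (/m/, /n/, or /ŋ/) is licensed in coda position; onsets are limited to one consonant).
Inserting the epenthetic vowel yields /ʒ/ → /ʒo/, /ʔ/ → /ʔʊ/, /l/ → /lʊ/, /d/ → /dʊ/.

mɔʒomoʊʔʊlʊdʊ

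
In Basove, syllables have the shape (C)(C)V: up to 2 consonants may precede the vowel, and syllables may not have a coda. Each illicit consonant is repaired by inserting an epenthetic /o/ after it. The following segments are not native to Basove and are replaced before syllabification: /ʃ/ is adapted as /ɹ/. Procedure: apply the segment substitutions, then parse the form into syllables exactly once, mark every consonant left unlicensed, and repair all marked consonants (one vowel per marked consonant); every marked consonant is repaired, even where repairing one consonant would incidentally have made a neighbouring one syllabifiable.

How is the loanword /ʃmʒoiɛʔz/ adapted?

Substitution: /ʃ/ → /ɹ/, giving /ɹmʒoiɛʔz/.
The consonants /ɹ/, /ʔ/, /z/ cannot be parsed into a legal (C)(C)V syllable (no codas are permitted; onsets may contain at most 2 consonants).
Epenthesis after each stranded consonant: /ɹ/ → /ɹo/, /ʔ/ → /ʔo/, /z/ → /zo/.

ɹomʒoiɛʔozo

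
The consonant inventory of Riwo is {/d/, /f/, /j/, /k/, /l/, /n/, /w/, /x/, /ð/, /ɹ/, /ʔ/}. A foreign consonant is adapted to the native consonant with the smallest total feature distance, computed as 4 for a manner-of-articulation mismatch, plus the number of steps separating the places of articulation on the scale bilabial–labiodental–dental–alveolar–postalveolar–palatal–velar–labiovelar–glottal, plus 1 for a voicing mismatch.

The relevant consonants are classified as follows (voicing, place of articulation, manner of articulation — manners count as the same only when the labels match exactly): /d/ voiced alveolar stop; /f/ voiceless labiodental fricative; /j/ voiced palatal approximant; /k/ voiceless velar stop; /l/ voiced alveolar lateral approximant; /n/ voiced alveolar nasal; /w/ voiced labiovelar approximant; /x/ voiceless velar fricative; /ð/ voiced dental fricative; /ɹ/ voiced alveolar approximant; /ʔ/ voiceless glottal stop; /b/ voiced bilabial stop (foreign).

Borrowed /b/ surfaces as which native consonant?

/d/ is closest: same manner (stop), place distance 3 (bilabial→alveolar), same voicing; total 3. Next closest is /f/ at distance 6.

d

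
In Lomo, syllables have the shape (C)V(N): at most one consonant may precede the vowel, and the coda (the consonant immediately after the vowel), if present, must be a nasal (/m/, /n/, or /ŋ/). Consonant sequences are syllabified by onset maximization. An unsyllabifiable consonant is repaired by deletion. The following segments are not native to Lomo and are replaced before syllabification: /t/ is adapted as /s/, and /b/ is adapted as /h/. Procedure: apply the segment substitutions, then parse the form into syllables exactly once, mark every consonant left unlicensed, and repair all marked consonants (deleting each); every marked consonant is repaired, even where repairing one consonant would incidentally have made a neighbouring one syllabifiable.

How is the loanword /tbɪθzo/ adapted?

hɪzo

Substitution: /t/ → /s/, /b/ → /h/, giving /shɪθzo/.
Syllabifying with onset maximization leaves /s/, /θ/ stranded (only a nasal (/m/, /n/, or /ŋ/) is licensed in coda position; onsets are limited to one consonant).
Each unlicensed consonant is deleted: /s/, /θ/.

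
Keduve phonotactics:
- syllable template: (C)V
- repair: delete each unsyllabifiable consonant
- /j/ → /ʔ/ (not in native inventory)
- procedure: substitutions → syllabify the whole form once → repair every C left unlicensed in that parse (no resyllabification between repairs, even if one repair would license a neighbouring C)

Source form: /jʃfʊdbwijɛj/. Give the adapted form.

fʊwiʔɛ

Substitution: /j/ → /ʔ/, giving /ʔʃfʊdbwiʔɛʔ/.
The consonants /ʔ/, /ʃ/, /d/, /b/, /ʔ/ cannot be parsed into a legal (C)V syllable (no codas are permitted; onsets are limited to one consonant).
Deletion applies to /ʔ/, /ʃ/, /d/, /b/, /ʔ/.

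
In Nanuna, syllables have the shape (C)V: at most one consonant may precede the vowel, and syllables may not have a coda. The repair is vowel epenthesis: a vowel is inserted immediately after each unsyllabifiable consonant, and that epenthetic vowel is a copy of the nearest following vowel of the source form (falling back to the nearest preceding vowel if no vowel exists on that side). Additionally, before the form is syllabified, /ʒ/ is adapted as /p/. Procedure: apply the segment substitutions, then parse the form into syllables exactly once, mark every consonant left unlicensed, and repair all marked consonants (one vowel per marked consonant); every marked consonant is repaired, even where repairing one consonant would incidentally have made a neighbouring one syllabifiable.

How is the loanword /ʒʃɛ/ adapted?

Substitution: /ʒ/ → /p/, giving /pʃɛ/.
Syllabifying with onset maximization leaves /p/ stranded (no codas are permitted; onsets are limited to one consonant).
Epenthesis after each stranded consonant: /p/ → /pɛ/.

pɛʃɛ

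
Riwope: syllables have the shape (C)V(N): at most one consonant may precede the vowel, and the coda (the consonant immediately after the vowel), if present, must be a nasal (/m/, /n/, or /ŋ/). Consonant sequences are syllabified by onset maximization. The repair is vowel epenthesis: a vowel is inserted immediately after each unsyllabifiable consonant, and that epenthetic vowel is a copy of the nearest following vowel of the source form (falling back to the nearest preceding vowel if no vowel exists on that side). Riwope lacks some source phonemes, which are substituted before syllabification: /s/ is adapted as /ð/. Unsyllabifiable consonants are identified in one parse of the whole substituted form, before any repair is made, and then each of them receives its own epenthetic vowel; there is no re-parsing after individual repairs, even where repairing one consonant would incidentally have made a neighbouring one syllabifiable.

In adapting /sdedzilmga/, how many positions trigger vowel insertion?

4

After substitution the input is /ðdedzilmga/.
The unsyllabifiable consonants are /ð/, /d/, /l/, /m/; each receives one epenthetic vowel.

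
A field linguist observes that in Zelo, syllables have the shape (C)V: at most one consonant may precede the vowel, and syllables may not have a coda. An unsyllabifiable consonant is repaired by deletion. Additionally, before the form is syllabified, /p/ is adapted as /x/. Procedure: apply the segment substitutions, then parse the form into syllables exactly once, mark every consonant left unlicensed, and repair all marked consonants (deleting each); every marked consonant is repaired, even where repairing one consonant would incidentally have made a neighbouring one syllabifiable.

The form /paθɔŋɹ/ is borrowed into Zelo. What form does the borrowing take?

xaθɔ

Substitution: /p/ → /x/, giving /xaθɔŋɹ/.
Under (C)V, the unsyllabifiable consonants are /ŋ/, /ɹ/ (no codas are permitted; onsets are limited to one consonant).
Deleting the stranded consonants removes /ŋ/, /ɹ/.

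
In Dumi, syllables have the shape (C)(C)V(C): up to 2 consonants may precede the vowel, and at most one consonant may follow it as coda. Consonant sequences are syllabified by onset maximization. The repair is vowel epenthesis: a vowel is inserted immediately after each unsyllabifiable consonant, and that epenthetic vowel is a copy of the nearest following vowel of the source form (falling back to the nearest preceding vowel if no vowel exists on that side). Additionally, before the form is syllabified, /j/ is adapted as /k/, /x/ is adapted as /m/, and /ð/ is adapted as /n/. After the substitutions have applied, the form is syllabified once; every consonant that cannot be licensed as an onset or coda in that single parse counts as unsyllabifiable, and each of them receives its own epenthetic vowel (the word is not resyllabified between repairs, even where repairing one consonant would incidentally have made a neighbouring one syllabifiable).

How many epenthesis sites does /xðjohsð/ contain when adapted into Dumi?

3

After substitution the input is /mnkohsn/.
The unsyllabifiable consonants are /m/, /s/, /n/; each receives one epenthetic vowel.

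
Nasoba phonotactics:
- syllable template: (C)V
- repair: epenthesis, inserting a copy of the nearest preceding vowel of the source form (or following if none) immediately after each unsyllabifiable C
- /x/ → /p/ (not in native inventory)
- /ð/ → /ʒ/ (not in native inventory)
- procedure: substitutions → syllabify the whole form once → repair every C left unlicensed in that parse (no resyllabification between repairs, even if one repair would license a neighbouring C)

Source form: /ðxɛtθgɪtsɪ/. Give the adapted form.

Substitution: /ð/ → /ʒ/, /x/ → /p/, giving /ʒpɛtθgɪtsɪ/.
Syllabifying with onset maximization leaves /ʒ/, /t/, /θ/, /t/ stranded (no codas are permitted; onsets are limited to one consonant).
Inserting the epenthetic vowel yields /ʒ/ → /ʒɛ/, /t/ → /tɛ/, /θ/ → /θɛ/, /t/ → /tɪ/.

ʒɛpɛtɛθɛgɪtɪsɪ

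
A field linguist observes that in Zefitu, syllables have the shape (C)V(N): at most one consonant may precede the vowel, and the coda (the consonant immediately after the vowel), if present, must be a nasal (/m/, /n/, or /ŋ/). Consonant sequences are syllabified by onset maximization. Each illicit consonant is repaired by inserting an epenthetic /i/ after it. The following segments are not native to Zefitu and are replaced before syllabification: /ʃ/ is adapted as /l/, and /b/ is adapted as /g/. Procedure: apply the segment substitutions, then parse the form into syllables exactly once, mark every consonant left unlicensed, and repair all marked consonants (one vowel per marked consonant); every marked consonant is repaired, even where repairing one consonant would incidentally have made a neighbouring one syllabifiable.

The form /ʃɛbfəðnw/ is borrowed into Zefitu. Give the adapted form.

lɛgifəðiniwi

Substitution: /ʃ/ → /l/, /b/ → /g/, giving /lɛgfəðnw/.
Syllabifying with onset maximization leaves /g/, /ð/, /n/, /w/ stranded (only a nasal (/m/, /n/, or /ŋ/) is licensed in coda position; onsets are limited to one consonant).
Inserting the epenthetic vowel yields /g/ → /gi/, /ð/ → /ði/, /n/ → /ni/, /w/ → /wi/.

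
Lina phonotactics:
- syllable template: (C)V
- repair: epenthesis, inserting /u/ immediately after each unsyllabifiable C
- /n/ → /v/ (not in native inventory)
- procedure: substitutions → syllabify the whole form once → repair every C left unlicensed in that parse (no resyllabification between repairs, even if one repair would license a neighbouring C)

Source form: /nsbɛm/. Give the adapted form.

vusubɛmu

Substitution: /n/ → /v/, giving /vsbɛm/.
Syllabifying with onset maximization leaves /v/, /s/, /m/ stranded (no codas are permitted; onsets are limited to one consonant).
Each unlicensed consonant becomes the onset of a new syllable: /v/ → /vu/, /s/ → /su/, /m/ → /mu/.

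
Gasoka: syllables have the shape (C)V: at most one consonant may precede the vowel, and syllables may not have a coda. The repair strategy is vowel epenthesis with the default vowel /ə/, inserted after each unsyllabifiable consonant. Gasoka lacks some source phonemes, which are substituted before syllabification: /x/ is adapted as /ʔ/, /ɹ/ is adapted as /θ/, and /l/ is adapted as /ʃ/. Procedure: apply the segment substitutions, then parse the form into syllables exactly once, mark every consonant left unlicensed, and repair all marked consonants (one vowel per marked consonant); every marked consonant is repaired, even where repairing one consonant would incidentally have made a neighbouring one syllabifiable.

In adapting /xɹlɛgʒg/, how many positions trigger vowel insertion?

After substitution the input is /ʔθʃɛgʒg/.
The unsyllabifiable consonants are /ʔ/, /θ/, /g/, /ʒ/, /g/; each receives one epenthetic vowel.

5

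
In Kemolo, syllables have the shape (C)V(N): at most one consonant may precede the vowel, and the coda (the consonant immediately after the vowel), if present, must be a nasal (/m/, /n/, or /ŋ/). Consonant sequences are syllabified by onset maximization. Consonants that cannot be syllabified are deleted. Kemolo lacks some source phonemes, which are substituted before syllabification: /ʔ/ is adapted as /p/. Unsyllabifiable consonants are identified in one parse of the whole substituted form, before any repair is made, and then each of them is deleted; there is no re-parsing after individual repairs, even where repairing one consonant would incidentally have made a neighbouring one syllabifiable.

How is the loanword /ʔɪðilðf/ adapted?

Substitution: /ʔ/ → /p/, giving /pɪðilðf/.
Under (C)V(N), the unsyllabifiable consonants are /l/, /ð/, /f/ (only a nasal (/m/, /n/, or /ŋ/) is licensed in coda position; onsets are limited to one consonant).
Each unlicensed consonant is deleted: /l/, /ð/, /f/.

pɪði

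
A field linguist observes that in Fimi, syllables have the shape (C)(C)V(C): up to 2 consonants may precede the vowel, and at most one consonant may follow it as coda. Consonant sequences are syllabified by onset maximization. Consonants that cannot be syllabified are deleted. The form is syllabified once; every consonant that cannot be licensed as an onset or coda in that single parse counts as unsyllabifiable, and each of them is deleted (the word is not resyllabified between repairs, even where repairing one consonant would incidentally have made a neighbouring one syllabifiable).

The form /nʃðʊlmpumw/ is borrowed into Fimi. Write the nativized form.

ʃðʊlmpum

The consonants /n/, /w/ cannot be parsed into a legal (C)(C)V(C) syllable (at most one coda consonant is licensed; onsets may contain at most 2 consonants).
Each unlicensed consonant is deleted: /n/, /w/.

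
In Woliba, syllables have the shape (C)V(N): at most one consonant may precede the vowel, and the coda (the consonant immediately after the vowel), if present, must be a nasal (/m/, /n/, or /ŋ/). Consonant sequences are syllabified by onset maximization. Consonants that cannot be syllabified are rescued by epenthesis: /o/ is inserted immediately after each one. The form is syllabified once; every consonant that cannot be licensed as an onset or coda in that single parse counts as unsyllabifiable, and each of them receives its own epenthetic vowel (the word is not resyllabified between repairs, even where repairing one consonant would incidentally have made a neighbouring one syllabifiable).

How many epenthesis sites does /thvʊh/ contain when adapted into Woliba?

The unsyllabifiable consonants are /t/, /h/, /h/; each receives one epenthetic vowel.

3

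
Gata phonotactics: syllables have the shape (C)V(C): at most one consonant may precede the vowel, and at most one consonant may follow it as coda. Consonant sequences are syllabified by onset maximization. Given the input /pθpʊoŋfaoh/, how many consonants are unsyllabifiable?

2

The consonants /p/, /θ/ cannot be parsed into a legal (C)V(C) syllable (at most one coda consonant is licensed; onsets are limited to one consonant).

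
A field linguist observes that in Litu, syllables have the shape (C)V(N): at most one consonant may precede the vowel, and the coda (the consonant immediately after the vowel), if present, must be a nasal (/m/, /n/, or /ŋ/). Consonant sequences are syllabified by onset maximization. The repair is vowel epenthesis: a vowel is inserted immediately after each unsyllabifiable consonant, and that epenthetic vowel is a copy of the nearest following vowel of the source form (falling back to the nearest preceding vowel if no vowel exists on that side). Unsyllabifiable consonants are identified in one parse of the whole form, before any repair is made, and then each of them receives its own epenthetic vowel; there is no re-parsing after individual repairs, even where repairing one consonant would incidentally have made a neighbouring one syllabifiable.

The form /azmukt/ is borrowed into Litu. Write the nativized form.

azumukutu

Under (C)V(N), the unsyllabifiable consonants are /z/, /k/, /t/ (only a nasal (/m/, /n/, or /ŋ/) is licensed in coda position; onsets are limited to one consonant).
Each unlicensed consonant becomes the onset of a new syllable: /z/ → /zu/, /k/ → /ku/, /t/ → /tu/.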